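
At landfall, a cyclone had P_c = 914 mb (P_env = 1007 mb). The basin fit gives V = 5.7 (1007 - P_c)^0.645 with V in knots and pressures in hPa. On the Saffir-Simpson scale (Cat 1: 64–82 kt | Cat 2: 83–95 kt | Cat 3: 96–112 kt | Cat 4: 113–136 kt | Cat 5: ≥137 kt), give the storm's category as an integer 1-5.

3

ΔP = 1007 − 914 = 93 mb.
V ≈ 5.7 × 93^0.645 = 5.7 × 18.61 ≈ 106 kt.
106 kt falls in the Category 3 band.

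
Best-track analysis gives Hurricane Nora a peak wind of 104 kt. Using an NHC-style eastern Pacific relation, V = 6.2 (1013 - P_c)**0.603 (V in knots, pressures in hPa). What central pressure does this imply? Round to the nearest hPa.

906 hPa

ΔP = (V / 6.2)^(1/0.603) = (104/6.2)^1.658.
104/6.2 = 16.774; 16.774^1.658 ≈ 107.38 hPa.
P_c = 1013 − 107.38 = 905.62 ≈ 906 hPa.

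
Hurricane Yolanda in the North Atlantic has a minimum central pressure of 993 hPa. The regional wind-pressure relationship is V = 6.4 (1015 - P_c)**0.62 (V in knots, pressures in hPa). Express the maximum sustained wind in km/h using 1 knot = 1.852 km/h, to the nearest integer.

ΔP = 1015 − 993 = 22 hPa.
V ≈ 6.4 × 22^0.62 = 6.4 × 6.797 ≈ 43.499 kt.
43.499 × 1.852 ≈ 80.56 km/h → 81 km/h.

81 km/h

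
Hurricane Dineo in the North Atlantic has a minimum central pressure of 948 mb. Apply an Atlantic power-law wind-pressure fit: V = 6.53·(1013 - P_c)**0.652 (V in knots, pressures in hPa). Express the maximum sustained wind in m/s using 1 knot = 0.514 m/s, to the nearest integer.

51 m/s

ΔP = 1013 − 948 = 65 mb.
V ≈ 6.53 × 65^0.652 = 6.53 × 15.206 ≈ 99.296 kt.
99.296 × 0.514 ≈ 51.04 m/s → 51 m/s.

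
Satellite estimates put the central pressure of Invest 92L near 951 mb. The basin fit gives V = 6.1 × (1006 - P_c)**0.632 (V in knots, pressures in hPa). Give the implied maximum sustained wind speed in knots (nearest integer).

77 kt

ΔP = 1006 − 951 = 55 mb.
55^0.632 ≈ 12.587.
V ≈ 6.1 × 12.587 ≈ 76.8 kt.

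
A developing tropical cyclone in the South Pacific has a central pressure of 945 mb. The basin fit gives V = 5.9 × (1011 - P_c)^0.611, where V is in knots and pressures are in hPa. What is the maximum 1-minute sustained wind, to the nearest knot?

ΔP = 1011 − 945 = 66 mb.
66^0.611 ≈ 12.934.
V ≈ 5.9 × 12.934 ≈ 76.3 kt.

76 kt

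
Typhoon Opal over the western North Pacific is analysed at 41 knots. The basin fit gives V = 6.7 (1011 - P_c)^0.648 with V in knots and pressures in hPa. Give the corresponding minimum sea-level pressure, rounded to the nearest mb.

ΔP = (V / 6.7)^(1/0.648) = (41/6.7)^1.543.
41/6.7 = 6.119; 6.119^1.543 ≈ 16.37 mb.
P_c = 1011 − 16.37 = 994.63 ≈ 995 mb.

995 mb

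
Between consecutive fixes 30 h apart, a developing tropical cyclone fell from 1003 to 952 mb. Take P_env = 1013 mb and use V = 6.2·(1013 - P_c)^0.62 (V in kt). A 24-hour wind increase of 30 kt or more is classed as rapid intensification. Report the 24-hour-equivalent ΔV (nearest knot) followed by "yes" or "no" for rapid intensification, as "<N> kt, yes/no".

43 kt, yes

V₁: ΔP = 10, V ≈ 6.2 × 10^0.62 ≈ 25.85 kt.
V₂: ΔP = 61, V ≈ 6.2 × 61^0.62 ≈ 79.30 kt.
ΔV over 30 h = 53.45 kt → 24 h equivalent = 53.45 × 24/30 ≈ 42.76 kt.
43 kt ≥ 30 kt ⇒ rapid intensification.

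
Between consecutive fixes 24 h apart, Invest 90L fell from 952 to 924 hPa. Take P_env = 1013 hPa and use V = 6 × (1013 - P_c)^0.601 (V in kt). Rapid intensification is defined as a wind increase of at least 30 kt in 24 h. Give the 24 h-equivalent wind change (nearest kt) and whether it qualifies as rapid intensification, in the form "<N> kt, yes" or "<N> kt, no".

18 kt, no

V₁: ΔP = 61, V ≈ 6 × 61^0.601 ≈ 70.98 kt.
V₂: ΔP = 89, V ≈ 6 × 89^0.601 ≈ 89.07 kt.
ΔV over 24 h = 18.09 kt → 24 h equivalent = 18.09 × 24/24 ≈ 18.09 kt.
18 kt < 30 kt ⇒ not rapid intensification.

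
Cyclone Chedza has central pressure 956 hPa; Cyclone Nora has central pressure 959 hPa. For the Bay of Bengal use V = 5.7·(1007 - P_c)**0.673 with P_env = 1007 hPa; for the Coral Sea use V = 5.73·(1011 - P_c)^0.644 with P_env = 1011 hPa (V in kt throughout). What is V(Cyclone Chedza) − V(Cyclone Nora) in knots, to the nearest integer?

7 kt

Cyclone Chedza: ΔP = 51; V ≈ 5.7 × 51^0.673 ≈ 80.37 kt.
Cyclone Nora: ΔP = 52; V ≈ 5.73 × 52^0.644 ≈ 72.99 kt.
Difference ≈ 80.37 − 72.99 = 7.38 → 7 kt.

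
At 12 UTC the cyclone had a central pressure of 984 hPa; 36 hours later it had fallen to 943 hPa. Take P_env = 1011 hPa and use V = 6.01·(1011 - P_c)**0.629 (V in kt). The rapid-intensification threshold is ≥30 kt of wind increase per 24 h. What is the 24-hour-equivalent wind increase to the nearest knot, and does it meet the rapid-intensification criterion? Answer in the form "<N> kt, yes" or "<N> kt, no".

V₁: ΔP = 27, V ≈ 6.01 × 27^0.629 ≈ 47.78 kt.
V₂: ΔP = 68, V ≈ 6.01 × 68^0.629 ≈ 85.41 kt.
ΔV over 36 h = 37.63 kt → 24 h equivalent = 37.63 × 24/36 ≈ 25.09 kt.
25 kt < 30 kt ⇒ not rapid intensification.

25 kt, no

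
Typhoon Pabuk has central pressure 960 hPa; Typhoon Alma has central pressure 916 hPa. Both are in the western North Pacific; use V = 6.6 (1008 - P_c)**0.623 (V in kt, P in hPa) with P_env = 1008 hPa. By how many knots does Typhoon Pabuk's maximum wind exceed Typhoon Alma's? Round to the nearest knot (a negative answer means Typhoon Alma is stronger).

Typhoon Pabuk: ΔP = 48; V ≈ 6.6 × 48^0.623 ≈ 73.61 kt.
Typhoon Alma: ΔP = 92; V ≈ 6.6 × 92^0.623 ≈ 110.40 kt.
Difference ≈ 73.61 − 110.40 = -36.79 → -37 kt.

-37 kt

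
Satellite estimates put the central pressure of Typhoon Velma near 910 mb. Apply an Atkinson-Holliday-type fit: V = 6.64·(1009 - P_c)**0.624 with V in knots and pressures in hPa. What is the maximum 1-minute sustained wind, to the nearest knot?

117 kt

ΔP = 1009 − 910 = 99 mb.
99^0.624 ≈ 17.590.
V ≈ 6.64 × 17.590 ≈ 116.8 kt.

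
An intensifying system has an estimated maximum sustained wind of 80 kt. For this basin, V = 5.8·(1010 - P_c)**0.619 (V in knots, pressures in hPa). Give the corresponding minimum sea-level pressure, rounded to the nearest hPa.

941 hPa

ΔP = (V / 5.8)^(1/0.619) = (80/5.8)^1.616.
80/5.8 = 13.793; 13.793^1.616 ≈ 69.36 hPa.
P_c = 1010 − 69.36 = 940.64 ≈ 941 hPa.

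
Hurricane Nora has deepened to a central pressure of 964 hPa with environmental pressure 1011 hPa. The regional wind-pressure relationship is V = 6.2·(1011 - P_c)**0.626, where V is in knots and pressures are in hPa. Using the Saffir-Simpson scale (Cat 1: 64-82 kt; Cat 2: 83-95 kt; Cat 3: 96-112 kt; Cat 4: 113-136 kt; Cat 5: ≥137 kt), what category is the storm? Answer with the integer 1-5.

1

ΔP = 1011 − 964 = 47 hPa.
V ≈ 6.2 × 47^0.626 = 6.2 × 11.14 ≈ 69 kt.
69 kt falls in the Category 1 band.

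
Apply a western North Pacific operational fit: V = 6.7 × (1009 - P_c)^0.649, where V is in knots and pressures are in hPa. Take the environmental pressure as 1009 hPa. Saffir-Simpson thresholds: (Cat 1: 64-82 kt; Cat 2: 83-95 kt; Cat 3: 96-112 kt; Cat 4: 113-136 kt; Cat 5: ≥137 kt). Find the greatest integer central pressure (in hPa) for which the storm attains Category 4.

931 hPa

Category 4 begins at V = 113 kt.
Required ΔP = (113/6.7)^(1/0.649) = 16.866^1.541 ≈ 77.73 hPa.
P_c ≤ 1009 − 77.73 = 931.27, so the highest integer P_c is 931 hPa.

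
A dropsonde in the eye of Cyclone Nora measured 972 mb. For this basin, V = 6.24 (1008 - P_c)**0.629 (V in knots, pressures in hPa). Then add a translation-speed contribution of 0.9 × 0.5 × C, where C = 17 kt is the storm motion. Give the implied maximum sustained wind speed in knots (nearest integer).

ΔP = 1008 − 972 = 36 mb.
36^0.629 ≈ 9.526.
V ≈ 6.24 × 9.526 ≈ 59.4 kt.
Translation term: 0.9 × 0.5 × 17 = 7.65 kt.
Corrected V ≈ 67.05 kt → 67 kt.

67 kt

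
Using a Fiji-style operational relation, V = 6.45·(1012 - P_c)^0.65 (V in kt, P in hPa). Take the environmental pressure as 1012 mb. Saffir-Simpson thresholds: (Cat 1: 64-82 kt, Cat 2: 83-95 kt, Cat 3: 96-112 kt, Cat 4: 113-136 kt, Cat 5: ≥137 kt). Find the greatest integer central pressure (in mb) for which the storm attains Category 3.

Category 3 begins at V = 96 kt.
Required ΔP = (96/6.45)^(1/0.65) = 14.884^1.538 ≈ 63.70 mb.
P_c ≤ 1012 − 63.70 = 948.30, so the highest integer P_c is 948 mb.

948 mb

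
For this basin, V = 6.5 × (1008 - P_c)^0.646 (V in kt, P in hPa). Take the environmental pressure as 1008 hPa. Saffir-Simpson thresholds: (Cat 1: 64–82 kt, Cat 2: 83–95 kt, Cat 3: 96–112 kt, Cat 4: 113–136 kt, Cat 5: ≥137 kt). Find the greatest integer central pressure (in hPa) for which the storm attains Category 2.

956 hPa

Category 2 begins at V = 83 kt.
Required ΔP = (83/6.5)^(1/0.646) = 12.769^1.548 ≈ 51.56 hPa.
P_c ≤ 1008 − 51.56 = 956.44, so the highest integer P_c is 956 hPa.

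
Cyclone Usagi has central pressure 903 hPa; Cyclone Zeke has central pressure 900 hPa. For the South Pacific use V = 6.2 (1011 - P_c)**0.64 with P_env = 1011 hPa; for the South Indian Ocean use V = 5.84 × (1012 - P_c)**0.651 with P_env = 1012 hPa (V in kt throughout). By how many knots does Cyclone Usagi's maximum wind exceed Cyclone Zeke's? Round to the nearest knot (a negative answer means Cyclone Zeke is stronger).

-2 kt

Cyclone Usagi: ΔP = 108; V ≈ 6.2 × 108^0.64 ≈ 124.10 kt.
Cyclone Zeke: ΔP = 112; V ≈ 5.84 × 112^0.651 ≈ 126.02 kt.
Difference ≈ 124.10 − 126.02 = -1.92 → -2 kt.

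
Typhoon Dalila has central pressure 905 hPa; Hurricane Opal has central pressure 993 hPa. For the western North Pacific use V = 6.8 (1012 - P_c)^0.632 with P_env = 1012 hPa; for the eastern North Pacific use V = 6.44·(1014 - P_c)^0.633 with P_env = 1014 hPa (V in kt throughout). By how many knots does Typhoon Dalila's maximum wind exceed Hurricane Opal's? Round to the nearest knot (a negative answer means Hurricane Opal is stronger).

Typhoon Dalila: ΔP = 107; V ≈ 6.8 × 107^0.632 ≈ 130.34 kt.
Hurricane Opal: ΔP = 21; V ≈ 6.44 × 21^0.633 ≈ 44.24 kt.
Difference ≈ 130.34 − 44.24 = 86.10 → 86 kt.

86 kt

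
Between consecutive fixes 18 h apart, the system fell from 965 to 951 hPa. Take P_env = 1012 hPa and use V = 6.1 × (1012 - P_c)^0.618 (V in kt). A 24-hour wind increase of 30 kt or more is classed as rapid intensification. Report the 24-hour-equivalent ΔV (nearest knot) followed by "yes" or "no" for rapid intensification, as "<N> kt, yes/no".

15 kt, no

V₁: ΔP = 47, V ≈ 6.1 × 47^0.618 ≈ 65.87 kt.
V₂: ΔP = 61, V ≈ 6.1 × 61^0.618 ≈ 77.39 kt.
ΔV over 18 h = 11.52 kt → 24 h equivalent = 11.52 × 24/18 ≈ 15.36 kt.
15 kt < 30 kt ⇒ not rapid intensification.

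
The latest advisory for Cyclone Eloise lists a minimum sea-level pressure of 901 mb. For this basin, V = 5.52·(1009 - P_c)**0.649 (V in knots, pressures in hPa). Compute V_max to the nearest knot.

115 kt

ΔP = 1009 − 901 = 108 mb.
108^0.649 ≈ 20.878.
V ≈ 5.52 × 20.878 ≈ 115.2 kt.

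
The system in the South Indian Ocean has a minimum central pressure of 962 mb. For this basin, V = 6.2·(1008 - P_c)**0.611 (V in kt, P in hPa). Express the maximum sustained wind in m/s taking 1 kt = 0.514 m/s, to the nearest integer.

33 m/s

ΔP = 1008 − 962 = 46 mb.
V ≈ 6.2 × 46^0.611 = 6.2 × 10.374 ≈ 64.319 kt.
64.319 × 0.514 ≈ 33.06 m/s → 33 m/s.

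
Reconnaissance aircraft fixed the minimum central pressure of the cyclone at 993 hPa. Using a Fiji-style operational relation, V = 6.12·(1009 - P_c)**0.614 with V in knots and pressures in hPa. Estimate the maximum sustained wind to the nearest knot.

ΔP = 1009 − 993 = 16 hPa.
16^0.614 ≈ 5.487.
V ≈ 6.12 × 5.487 ≈ 33.6 kt.

34 kt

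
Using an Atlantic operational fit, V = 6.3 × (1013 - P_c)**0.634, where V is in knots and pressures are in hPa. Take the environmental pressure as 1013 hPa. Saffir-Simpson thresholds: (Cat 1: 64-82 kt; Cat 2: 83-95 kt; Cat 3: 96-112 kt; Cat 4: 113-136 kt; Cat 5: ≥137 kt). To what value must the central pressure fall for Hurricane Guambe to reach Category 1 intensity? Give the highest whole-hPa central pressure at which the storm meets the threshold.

Category 1 begins at V = 64 kt.
Required ΔP = (64/6.3)^(1/0.634) = 10.159^1.577 ≈ 38.73 hPa.
P_c ≤ 1013 − 38.73 = 974.27, so the highest integer P_c is 974 hPa.

974 hPa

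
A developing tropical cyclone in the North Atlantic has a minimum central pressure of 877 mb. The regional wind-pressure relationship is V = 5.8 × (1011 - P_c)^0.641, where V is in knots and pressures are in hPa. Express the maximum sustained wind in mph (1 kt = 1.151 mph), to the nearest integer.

154 mph

ΔP = 1011 − 877 = 134 mb.
V ≈ 5.8 × 134^0.641 = 5.8 × 23.093 ≈ 133.937 kt.
133.937 × 1.151 ≈ 154.16 mph → 154 mph.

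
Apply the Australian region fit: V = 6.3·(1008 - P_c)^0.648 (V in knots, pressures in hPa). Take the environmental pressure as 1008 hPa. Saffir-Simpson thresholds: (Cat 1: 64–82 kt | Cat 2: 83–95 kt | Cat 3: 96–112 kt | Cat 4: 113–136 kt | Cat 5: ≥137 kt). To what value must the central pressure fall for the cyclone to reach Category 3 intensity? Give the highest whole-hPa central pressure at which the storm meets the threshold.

Category 3 begins at V = 96 kt.
Required ΔP = (96/6.3)^(1/0.648) = 15.238^1.543 ≈ 66.91 hPa.
P_c ≤ 1008 − 66.91 = 941.09, so the highest integer P_c is 941 hPa.

941 hPa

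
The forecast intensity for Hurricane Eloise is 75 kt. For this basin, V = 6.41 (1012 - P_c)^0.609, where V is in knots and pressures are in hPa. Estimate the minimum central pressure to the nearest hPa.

955 hPa

ΔP = (V / 6.41)^(1/0.609) = (75/6.41)^1.642.
75/6.41 = 11.700; 11.700^1.642 ≈ 56.76 hPa.
P_c = 1012 − 56.76 = 955.24 ≈ 955 hPa.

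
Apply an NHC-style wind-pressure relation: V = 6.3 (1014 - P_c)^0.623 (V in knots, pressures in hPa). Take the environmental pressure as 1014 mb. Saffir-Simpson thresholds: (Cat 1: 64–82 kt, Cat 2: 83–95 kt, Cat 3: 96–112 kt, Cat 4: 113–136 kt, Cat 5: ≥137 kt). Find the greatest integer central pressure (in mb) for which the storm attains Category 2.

Category 2 begins at V = 83 kt.
Required ΔP = (83/6.3)^(1/0.623) = 13.175^1.605 ≈ 62.71 mb.
P_c ≤ 1014 − 62.71 = 951.29, so the highest integer P_c is 951 mb.

951 mb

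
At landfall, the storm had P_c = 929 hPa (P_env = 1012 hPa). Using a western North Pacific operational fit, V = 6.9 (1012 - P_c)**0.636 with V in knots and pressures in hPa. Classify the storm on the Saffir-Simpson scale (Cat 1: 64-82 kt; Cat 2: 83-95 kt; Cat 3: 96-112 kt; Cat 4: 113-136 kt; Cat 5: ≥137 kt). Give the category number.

4

ΔP = 1012 − 929 = 83 hPa.
V ≈ 6.9 × 83^0.636 = 6.9 × 16.62 ≈ 115 kt.
115 kt falls in the Category 4 band.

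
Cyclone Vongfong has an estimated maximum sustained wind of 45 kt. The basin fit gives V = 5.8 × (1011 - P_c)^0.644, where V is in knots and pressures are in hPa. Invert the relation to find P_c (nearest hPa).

ΔP = (V / 5.8)^(1/0.644) = (45/5.8)^1.553.
45/5.8 = 7.759; 7.759^1.553 ≈ 24.08 hPa.
P_c = 1011 − 24.08 = 986.92 ≈ 987 hPa.

987 hPa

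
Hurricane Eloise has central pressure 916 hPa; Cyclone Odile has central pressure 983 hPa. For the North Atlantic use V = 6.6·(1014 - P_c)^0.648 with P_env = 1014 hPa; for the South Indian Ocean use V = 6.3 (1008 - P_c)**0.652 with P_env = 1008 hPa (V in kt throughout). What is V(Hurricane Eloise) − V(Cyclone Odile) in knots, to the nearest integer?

Hurricane Eloise: ΔP = 98; V ≈ 6.6 × 98^0.648 ≈ 128.78 kt.
Cyclone Odile: ΔP = 25; V ≈ 6.3 × 25^0.652 ≈ 51.38 kt.
Difference ≈ 128.78 − 51.38 = 77.40 → 77 kt.

77 kt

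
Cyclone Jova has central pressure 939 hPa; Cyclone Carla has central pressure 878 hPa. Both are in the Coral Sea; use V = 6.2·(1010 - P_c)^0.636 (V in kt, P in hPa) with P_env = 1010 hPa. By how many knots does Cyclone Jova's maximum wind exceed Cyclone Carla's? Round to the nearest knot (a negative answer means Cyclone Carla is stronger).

Cyclone Jova: ΔP = 71; V ≈ 6.2 × 71^0.636 ≈ 93.28 kt.
Cyclone Carla: ΔP = 132; V ≈ 6.2 × 132^0.636 ≈ 138.38 kt.
Difference ≈ 93.28 − 138.38 = -45.10 → -45 kt.

-45 kt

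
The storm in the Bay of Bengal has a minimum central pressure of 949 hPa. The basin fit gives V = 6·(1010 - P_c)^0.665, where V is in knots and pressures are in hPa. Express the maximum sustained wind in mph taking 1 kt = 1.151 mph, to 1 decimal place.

ΔP = 1010 − 949 = 61 hPa.
V ≈ 6 × 61^0.665 = 6 × 15.390 ≈ 92.341 kt.
92.341 × 1.151 ≈ 106.28 mph → 106.3 mph.

106.3 mph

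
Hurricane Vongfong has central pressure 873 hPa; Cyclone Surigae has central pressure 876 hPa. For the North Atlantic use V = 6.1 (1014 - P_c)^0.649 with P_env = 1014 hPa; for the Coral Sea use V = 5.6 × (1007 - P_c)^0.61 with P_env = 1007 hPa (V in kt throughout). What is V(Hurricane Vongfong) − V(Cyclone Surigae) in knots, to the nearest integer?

Hurricane Vongfong: ΔP = 141; V ≈ 6.1 × 141^0.649 ≈ 151.42 kt.
Cyclone Surigae: ΔP = 131; V ≈ 5.6 × 131^0.61 ≈ 109.58 kt.
Difference ≈ 151.42 − 109.58 = 41.84 → 42 kt.

42 kt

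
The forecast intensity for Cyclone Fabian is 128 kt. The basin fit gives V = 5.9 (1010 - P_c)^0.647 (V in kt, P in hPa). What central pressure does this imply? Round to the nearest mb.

ΔP = (V / 5.9)^(1/0.647) = (128/5.9)^1.546.
128/5.9 = 21.695; 21.695^1.546 ≈ 116.27 mb.
P_c = 1010 − 116.27 = 893.73 ≈ 894 mb.

894 mb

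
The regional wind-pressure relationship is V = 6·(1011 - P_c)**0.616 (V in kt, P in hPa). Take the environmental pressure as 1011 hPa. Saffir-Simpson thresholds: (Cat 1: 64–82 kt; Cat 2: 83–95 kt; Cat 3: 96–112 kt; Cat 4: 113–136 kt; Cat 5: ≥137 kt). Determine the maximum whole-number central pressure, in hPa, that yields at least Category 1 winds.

Category 1 begins at V = 64 kt.
Required ΔP = (64/6)^(1/0.616) = 10.667^1.623 ≈ 46.65 hPa.
P_c ≤ 1011 − 46.65 = 964.35, so the highest integer P_c is 964 hPa.

964 hPa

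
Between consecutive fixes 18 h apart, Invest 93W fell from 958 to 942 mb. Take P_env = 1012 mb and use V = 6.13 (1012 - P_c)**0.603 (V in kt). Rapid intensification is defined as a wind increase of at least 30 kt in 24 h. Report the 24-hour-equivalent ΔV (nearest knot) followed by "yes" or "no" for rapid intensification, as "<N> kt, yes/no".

15 kt, no

V₁: ΔP = 54, V ≈ 6.13 × 54^0.603 ≈ 67.94 kt.
V₂: ΔP = 70, V ≈ 6.13 × 70^0.603 ≈ 79.44 kt.
ΔV over 18 h = 11.50 kt → 24 h equivalent = 11.50 × 24/18 ≈ 15.33 kt.
15 kt < 30 kt ⇒ not rapid intensification.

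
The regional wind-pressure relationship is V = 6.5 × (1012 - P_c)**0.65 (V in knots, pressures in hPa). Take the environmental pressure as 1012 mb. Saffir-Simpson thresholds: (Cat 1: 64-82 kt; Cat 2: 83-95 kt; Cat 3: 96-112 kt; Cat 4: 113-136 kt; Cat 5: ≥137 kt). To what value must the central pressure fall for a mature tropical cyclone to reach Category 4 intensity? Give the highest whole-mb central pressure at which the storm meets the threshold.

Category 4 begins at V = 113 kt.
Required ΔP = (113/6.5)^(1/0.65) = 17.385^1.538 ≈ 80.90 mb.
P_c ≤ 1012 − 80.90 = 931.10, so the highest integer P_c is 931 mb.

931 mb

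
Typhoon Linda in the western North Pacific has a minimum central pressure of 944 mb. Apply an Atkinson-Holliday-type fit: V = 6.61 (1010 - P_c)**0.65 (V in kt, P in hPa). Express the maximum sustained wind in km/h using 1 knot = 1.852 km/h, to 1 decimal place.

186.4 km/h

ΔP = 1010 − 944 = 66 mb.
V ≈ 6.61 × 66^0.65 = 6.61 × 15.230 ≈ 100.671 kt.
100.671 × 1.852 ≈ 186.44 km/h → 186.4 km/h.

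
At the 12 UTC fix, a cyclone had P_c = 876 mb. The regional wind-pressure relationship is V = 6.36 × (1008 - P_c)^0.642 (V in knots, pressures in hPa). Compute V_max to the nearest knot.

146 kt

ΔP = 1008 − 876 = 132 mb.
132^0.642 ≈ 22.983.
V ≈ 6.36 × 22.983 ≈ 146.2 kt.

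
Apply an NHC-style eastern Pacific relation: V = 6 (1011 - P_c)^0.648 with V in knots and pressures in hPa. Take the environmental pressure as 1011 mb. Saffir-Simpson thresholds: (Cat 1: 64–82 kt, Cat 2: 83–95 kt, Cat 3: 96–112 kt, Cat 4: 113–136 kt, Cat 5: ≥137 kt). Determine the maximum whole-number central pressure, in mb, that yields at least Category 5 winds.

Category 5 begins at V = 137 kt.
Required ΔP = (137/6)^(1/0.648) = 22.833^1.543 ≈ 124.90 mb.
P_c ≤ 1011 − 124.90 = 886.10, so the highest integer P_c is 886 mb.

886 mb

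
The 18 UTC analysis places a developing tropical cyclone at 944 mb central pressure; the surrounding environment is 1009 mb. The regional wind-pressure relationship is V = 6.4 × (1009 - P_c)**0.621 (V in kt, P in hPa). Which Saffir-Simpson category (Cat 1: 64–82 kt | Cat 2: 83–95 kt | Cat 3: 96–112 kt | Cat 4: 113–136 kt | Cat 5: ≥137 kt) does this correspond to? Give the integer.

ΔP = 1009 − 944 = 65 mb.
V ≈ 6.4 × 65^0.621 = 6.4 × 13.36 ≈ 86 kt.
86 kt falls in the Category 2 band.

2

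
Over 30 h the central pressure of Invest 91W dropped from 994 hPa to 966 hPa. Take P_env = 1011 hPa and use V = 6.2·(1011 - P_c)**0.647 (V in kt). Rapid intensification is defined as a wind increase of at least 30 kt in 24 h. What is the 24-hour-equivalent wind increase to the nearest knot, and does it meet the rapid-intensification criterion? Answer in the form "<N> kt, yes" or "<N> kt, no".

27 kt, no

V₁: ΔP = 17, V ≈ 6.2 × 17^0.647 ≈ 38.77 kt.
V₂: ΔP = 45, V ≈ 6.2 × 45^0.647 ≈ 72.78 kt.
ΔV over 30 h = 34.01 kt → 24 h equivalent = 34.01 × 24/30 ≈ 27.21 kt.
27 kt < 30 kt ⇒ not rapid intensification.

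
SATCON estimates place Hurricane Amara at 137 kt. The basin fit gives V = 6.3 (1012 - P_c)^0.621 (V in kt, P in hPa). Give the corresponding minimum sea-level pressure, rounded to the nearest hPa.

870 hPa

ΔP = (V / 6.3)^(1/0.621) = (137/6.3)^1.610.
137/6.3 = 21.746; 21.746^1.610 ≈ 142.43 hPa.
P_c = 1012 − 142.43 = 869.57 ≈ 870 hPa.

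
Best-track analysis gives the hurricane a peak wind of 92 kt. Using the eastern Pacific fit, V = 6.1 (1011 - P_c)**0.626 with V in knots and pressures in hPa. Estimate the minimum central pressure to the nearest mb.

ΔP = (V / 6.1)^(1/0.626) = (92/6.1)^1.597.
92/6.1 = 15.082; 15.082^1.597 ≈ 76.30 mb.
P_c = 1011 − 76.30 = 934.70 ≈ 935 mb.

935 mb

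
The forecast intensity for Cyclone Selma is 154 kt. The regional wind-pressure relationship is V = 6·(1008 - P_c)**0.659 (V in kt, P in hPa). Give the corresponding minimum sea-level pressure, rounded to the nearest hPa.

870 hPa

ΔP = (V / 6)^(1/0.659) = (154/6)^1.517.
154/6 = 25.667; 25.667^1.517 ≈ 137.61 hPa.
P_c = 1008 − 137.61 = 870.39 ≈ 870 hPa.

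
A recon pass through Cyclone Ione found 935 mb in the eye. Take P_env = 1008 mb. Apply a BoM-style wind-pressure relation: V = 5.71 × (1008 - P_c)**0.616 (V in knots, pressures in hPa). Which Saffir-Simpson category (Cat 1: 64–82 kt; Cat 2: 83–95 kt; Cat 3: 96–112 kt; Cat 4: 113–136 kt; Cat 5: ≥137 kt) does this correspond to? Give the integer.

ΔP = 1008 − 935 = 73 mb.
V ≈ 5.71 × 73^0.616 = 5.71 × 14.05 ≈ 80 kt.
80 kt falls in the Category 1 band.

1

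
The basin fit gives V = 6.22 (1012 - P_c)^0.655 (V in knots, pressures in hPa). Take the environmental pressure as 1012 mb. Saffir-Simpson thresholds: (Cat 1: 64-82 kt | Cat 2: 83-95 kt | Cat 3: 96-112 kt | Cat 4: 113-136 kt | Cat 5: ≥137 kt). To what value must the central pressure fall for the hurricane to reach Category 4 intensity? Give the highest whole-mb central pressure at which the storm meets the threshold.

Category 4 begins at V = 113 kt.
Required ΔP = (113/6.22)^(1/0.655) = 18.167^1.527 ≈ 83.67 mb.
P_c ≤ 1012 − 83.67 = 928.33, so the highest integer P_c is 928 mb.

928 mb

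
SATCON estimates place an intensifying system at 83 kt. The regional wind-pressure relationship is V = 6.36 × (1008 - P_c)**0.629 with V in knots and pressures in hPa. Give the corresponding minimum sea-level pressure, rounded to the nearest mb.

949 mb

ΔP = (V / 6.36)^(1/0.629) = (83/6.36)^1.590.
83/6.36 = 13.050; 13.050^1.590 ≈ 59.38 mb.
P_c = 1008 − 59.38 = 948.62 ≈ 949 mb.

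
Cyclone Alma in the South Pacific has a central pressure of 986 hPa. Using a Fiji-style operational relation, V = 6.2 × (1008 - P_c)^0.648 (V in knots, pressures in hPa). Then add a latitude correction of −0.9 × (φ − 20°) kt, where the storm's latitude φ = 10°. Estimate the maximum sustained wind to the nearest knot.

ΔP = 1008 − 986 = 22 hPa.
22^0.648 ≈ 7.411.
V ≈ 6.2 × 7.411 ≈ 45.9 kt.
Latitude correction: −0.9 × (10 − 20) = 9 kt.
Corrected V ≈ 54.9 kt → 55 kt.

55 kt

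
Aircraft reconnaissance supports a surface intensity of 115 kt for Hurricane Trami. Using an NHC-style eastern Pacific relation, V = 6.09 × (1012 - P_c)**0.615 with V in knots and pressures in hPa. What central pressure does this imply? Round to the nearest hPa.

ΔP = (V / 6.09)^(1/0.615) = (115/6.09)^1.626.
115/6.09 = 18.883; 18.883^1.626 ≈ 118.83 hPa.
P_c = 1012 − 118.83 = 893.17 ≈ 893 hPa.

893 hPa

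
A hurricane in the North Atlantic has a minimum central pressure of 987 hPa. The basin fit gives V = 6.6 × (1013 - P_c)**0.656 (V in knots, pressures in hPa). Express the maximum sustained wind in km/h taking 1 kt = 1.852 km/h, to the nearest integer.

104 km/h

ΔP = 1013 − 987 = 26 hPa.
V ≈ 6.6 × 26^0.656 = 6.6 × 8.477 ≈ 55.946 kt.
55.946 × 1.852 ≈ 103.61 km/h → 104 km/h.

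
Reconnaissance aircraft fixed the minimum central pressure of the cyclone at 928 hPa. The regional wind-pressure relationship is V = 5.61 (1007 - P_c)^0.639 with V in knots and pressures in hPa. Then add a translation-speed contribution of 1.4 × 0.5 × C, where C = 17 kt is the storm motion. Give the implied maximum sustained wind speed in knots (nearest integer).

ΔP = 1007 − 928 = 79 hPa.
79^0.639 ≈ 16.315.
V ≈ 5.61 × 16.315 ≈ 91.5 kt.
Translation term: 1.4 × 0.5 × 17 = 11.9 kt.
Corrected V ≈ 103.4 kt → 103 kt.

103 kt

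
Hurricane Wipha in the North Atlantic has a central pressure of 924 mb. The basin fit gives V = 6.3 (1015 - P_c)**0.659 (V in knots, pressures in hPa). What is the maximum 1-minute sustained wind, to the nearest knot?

ΔP = 1015 − 924 = 91 mb.
91^0.659 ≈ 19.544.
V ≈ 6.3 × 19.544 ≈ 123.1 kt.

123 kt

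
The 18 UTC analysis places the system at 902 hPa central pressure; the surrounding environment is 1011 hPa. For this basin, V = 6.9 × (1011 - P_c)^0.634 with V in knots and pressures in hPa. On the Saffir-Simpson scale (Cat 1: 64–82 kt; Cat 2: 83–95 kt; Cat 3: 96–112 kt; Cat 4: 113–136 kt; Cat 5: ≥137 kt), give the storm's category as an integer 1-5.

ΔP = 1011 − 902 = 109 hPa.
V ≈ 6.9 × 109^0.634 = 6.9 × 19.58 ≈ 135 kt.
135 kt falls in the Category 4 band.

4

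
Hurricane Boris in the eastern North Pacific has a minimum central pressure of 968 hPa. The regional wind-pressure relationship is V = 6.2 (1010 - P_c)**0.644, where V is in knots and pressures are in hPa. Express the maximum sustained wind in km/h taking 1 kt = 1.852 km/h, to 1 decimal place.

127.5 km/h

ΔP = 1010 − 968 = 42 hPa.
V ≈ 6.2 × 42^0.644 = 6.2 × 11.101 ≈ 68.828 kt.
68.828 × 1.852 ≈ 127.47 km/h → 127.5 km/h.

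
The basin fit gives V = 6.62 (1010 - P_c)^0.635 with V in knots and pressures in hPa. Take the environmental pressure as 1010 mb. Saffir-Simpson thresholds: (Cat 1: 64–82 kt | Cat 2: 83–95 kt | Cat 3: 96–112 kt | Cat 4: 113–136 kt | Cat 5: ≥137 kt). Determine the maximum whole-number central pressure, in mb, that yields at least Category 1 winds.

Category 1 begins at V = 64 kt.
Required ΔP = (64/6.62)^(1/0.635) = 9.668^1.575 ≈ 35.62 mb.
P_c ≤ 1010 − 35.62 = 974.38, so the highest integer P_c is 974 mb.

974 mb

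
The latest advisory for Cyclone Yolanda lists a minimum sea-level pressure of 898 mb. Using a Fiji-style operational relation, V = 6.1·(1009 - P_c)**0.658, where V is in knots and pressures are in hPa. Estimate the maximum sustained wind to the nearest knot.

135 kt

ΔP = 1009 − 898 = 111 mb.
111^0.658 ≈ 22.173.
V ≈ 6.1 × 22.173 ≈ 135.3 kt.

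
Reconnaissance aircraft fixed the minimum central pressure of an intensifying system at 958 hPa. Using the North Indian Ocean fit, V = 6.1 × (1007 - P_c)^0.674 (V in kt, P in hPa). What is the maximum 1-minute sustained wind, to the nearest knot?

84 kt

ΔP = 1007 − 958 = 49 hPa.
49^0.674 ≈ 13.778.
V ≈ 6.1 × 13.778 ≈ 84.0 kt.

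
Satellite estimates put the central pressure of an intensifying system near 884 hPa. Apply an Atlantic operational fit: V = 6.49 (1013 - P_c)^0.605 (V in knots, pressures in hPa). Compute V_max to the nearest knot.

123 kt

ΔP = 1013 − 884 = 129 hPa.
129^0.605 ≈ 18.919.
V ≈ 6.49 × 18.919 ≈ 122.8 kt.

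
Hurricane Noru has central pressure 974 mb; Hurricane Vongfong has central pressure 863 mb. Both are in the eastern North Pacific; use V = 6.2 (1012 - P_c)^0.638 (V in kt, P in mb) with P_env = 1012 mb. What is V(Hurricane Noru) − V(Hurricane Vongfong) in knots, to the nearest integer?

Hurricane Noru: ΔP = 38; V ≈ 6.2 × 38^0.638 ≈ 63.14 kt.
Hurricane Vongfong: ΔP = 149; V ≈ 6.2 × 149^0.638 ≈ 150.97 kt.
Difference ≈ 63.14 − 150.97 = -87.83 → -88 kt.

-88 kt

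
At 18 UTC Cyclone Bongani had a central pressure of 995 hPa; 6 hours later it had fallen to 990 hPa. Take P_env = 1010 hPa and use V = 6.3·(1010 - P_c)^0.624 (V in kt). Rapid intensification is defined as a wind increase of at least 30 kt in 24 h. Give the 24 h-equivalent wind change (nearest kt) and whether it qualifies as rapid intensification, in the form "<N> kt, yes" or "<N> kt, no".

V₁: ΔP = 15, V ≈ 6.3 × 15^0.624 ≈ 34.14 kt.
V₂: ΔP = 20, V ≈ 6.3 × 20^0.624 ≈ 40.85 kt.
ΔV over 6 h = 6.71 kt → 24 h equivalent = 6.71 × 24/6 ≈ 26.84 kt.
27 kt < 30 kt ⇒ not rapid intensification.

27 kt, no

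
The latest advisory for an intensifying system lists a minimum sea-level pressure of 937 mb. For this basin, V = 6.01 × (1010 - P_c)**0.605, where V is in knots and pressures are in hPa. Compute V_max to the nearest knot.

81 kt

ΔP = 1010 − 937 = 73 mb.
73^0.605 ≈ 13.406.
V ≈ 6.01 × 13.406 ≈ 80.6 kt.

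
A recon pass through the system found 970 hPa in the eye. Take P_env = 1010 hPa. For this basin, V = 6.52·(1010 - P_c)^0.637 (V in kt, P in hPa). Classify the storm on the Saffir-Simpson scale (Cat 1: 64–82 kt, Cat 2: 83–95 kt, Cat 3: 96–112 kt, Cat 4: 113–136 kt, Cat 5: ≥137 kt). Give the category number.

1

ΔP = 1010 − 970 = 40 hPa.
V ≈ 6.52 × 40^0.637 = 6.52 × 10.48 ≈ 68 kt.
68 kt falls in the Category 1 band.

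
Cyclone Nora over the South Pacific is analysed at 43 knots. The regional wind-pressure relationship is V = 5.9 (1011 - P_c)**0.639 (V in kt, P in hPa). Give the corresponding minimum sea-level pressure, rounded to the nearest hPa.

989 hPa

ΔP = (V / 5.9)^(1/0.639) = (43/5.9)^1.565.
43/5.9 = 7.288; 7.288^1.565 ≈ 22.38 hPa.
P_c = 1011 − 22.38 = 988.62 ≈ 989 hPa.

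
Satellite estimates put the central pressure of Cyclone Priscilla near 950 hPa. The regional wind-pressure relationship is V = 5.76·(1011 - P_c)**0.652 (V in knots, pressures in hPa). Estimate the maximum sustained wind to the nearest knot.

ΔP = 1011 − 950 = 61 hPa.
61^0.652 ≈ 14.589.
V ≈ 5.76 × 14.589 ≈ 84.0 kt.

84 kt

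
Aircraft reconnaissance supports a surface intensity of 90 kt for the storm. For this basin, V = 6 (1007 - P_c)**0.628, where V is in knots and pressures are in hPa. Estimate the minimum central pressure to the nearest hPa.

932 hPa

ΔP = (V / 6)^(1/0.628) = (90/6)^1.592.
90/6 = 15.000; 15.000^1.592 ≈ 74.60 hPa.
P_c = 1007 − 74.60 = 932.40 ≈ 932 hPa.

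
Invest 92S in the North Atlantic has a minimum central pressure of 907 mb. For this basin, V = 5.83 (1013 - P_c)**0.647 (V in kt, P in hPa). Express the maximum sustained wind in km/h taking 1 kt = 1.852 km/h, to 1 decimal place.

ΔP = 1013 − 907 = 106 mb.
V ≈ 5.83 × 106^0.647 = 5.83 × 20.435 ≈ 119.136 kt.
119.136 × 1.852 ≈ 220.64 km/h → 220.6 km/h.

220.6 km/h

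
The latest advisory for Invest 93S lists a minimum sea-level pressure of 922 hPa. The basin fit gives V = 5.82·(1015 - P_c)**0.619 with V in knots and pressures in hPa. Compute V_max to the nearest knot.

ΔP = 1015 − 922 = 93 hPa.
93^0.619 ≈ 16.538.
V ≈ 5.82 × 16.538 ≈ 96.3 kt.

96 kt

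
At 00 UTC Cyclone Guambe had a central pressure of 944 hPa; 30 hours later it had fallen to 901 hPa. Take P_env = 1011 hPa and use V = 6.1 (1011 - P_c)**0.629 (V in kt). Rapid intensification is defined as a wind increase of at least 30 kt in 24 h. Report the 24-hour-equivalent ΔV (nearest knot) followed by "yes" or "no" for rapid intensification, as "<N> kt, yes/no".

V₁: ΔP = 67, V ≈ 6.1 × 67^0.629 ≈ 85.89 kt.
V₂: ΔP = 110, V ≈ 6.1 × 110^0.629 ≈ 117.32 kt.
ΔV over 30 h = 31.43 kt → 24 h equivalent = 31.43 × 24/30 ≈ 25.14 kt.
25 kt < 30 kt ⇒ not rapid intensification.

25 kt, no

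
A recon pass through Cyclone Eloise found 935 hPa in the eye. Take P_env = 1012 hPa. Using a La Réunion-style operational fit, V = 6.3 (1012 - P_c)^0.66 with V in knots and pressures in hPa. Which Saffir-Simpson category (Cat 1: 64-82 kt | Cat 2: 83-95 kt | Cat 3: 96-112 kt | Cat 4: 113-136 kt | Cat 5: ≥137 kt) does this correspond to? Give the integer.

3

ΔP = 1012 − 935 = 77 hPa.
V ≈ 6.3 × 77^0.66 = 6.3 × 17.58 ≈ 111 kt.
111 kt falls in the Category 3 band.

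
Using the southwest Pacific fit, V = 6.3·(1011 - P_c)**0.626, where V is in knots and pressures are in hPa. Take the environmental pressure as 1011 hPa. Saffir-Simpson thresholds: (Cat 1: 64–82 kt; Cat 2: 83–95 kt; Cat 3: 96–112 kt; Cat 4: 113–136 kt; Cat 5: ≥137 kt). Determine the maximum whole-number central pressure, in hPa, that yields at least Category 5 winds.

874 hPa

Category 5 begins at V = 137 kt.
Required ΔP = (137/6.3)^(1/0.626) = 21.746^1.597 ≈ 136.90 hPa.
P_c ≤ 1011 − 136.90 = 874.10, so the highest integer P_c is 874 hPa.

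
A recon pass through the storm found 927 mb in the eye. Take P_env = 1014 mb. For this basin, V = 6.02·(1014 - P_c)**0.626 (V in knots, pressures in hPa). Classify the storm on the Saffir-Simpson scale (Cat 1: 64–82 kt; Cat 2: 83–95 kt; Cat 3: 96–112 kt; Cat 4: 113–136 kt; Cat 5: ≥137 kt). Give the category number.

3

ΔP = 1014 − 927 = 87 mb.
V ≈ 6.02 × 87^0.626 = 6.02 × 16.37 ≈ 99 kt.
99 kt falls in the Category 3 band.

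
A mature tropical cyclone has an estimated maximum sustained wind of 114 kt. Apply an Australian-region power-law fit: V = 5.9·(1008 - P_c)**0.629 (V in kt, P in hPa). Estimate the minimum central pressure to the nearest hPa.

897 hPa

ΔP = (V / 5.9)^(1/0.629) = (114/5.9)^1.590.
114/5.9 = 19.322; 19.322^1.590 ≈ 110.82 hPa.
P_c = 1008 − 110.82 = 897.18 ≈ 897 hPa.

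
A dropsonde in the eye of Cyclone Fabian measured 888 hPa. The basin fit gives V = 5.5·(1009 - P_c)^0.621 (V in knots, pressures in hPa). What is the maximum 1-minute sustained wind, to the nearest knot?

ΔP = 1009 − 888 = 121 hPa.
121^0.621 ≈ 19.652.
V ≈ 5.5 × 19.652 ≈ 108.1 kt.

108 kt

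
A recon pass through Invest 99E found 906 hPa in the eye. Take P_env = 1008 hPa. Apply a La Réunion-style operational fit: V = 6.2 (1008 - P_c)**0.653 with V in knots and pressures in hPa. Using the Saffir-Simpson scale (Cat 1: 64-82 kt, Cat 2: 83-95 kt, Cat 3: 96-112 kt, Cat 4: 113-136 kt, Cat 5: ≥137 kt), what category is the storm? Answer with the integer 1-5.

4

ΔP = 1008 − 906 = 102 hPa.
V ≈ 6.2 × 102^0.653 = 6.2 × 20.49 ≈ 127 kt.
127 kt falls in the Category 4 band.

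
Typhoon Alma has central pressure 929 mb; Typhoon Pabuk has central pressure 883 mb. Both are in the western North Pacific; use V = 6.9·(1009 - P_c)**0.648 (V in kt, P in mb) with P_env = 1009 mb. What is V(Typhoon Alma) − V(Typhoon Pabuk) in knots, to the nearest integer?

Typhoon Alma: ΔP = 80; V ≈ 6.9 × 80^0.648 ≈ 118.05 kt.
Typhoon Pabuk: ΔP = 126; V ≈ 6.9 × 126^0.648 ≈ 158.45 kt.
Difference ≈ 118.05 − 158.45 = -40.40 → -40 kt.

-40 kt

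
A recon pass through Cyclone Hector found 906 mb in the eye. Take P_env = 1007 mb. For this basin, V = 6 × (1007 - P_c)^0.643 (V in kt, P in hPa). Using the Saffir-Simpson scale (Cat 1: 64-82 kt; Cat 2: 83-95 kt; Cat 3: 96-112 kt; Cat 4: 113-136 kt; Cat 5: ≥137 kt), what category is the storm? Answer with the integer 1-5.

4

ΔP = 1007 − 906 = 101 mb.
V ≈ 6 × 101^0.643 = 6 × 19.44 ≈ 117 kt.
117 kt falls in the Category 4 band.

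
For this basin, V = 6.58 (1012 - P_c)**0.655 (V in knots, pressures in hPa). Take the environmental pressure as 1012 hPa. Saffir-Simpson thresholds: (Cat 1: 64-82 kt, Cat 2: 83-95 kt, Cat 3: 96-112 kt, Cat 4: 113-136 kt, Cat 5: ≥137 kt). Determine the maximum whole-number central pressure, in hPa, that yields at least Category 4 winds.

935 hPa

Category 4 begins at V = 113 kt.
Required ΔP = (113/6.58)^(1/0.655) = 17.173^1.527 ≈ 76.78 hPa.
P_c ≤ 1012 − 76.78 = 935.22, so the highest integer P_c is 935 hPa.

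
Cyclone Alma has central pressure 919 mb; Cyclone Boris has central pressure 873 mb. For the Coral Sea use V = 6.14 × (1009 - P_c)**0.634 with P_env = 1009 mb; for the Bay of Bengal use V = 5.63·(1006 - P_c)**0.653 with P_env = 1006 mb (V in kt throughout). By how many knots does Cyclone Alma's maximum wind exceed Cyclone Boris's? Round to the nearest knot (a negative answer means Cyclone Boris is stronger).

-31 kt

Cyclone Alma: ΔP = 90; V ≈ 6.14 × 90^0.634 ≈ 106.45 kt.
Cyclone Boris: ΔP = 133; V ≈ 5.63 × 133^0.653 ≈ 137.21 kt.
Difference ≈ 106.45 − 137.21 = -30.76 → -31 kt.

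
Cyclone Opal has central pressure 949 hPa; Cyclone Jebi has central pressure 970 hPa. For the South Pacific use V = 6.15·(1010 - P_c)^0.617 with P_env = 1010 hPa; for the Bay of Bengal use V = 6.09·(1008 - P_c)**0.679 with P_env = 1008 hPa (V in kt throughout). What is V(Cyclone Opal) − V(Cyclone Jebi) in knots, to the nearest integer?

6 kt

Cyclone Opal: ΔP = 61; V ≈ 6.15 × 61^0.617 ≈ 77.70 kt.
Cyclone Jebi: ΔP = 38; V ≈ 6.09 × 38^0.679 ≈ 71.99 kt.
Difference ≈ 77.70 − 71.99 = 5.71 → 6 kt.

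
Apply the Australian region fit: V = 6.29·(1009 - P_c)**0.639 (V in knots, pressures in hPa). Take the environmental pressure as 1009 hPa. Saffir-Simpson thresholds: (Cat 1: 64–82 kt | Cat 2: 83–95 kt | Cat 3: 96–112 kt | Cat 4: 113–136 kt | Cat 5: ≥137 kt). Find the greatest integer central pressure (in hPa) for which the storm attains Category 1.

Category 1 begins at V = 64 kt.
Required ΔP = (64/6.29)^(1/0.639) = 10.175^1.565 ≈ 37.73 hPa.
P_c ≤ 1009 − 37.73 = 971.27, so the highest integer P_c is 971 hPa.

971 hPa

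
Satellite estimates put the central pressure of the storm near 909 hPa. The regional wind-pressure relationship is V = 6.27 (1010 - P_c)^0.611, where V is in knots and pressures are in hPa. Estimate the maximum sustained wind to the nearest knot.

ΔP = 1010 − 909 = 101 hPa.
101^0.611 ≈ 16.774.
V ≈ 6.27 × 16.774 ≈ 105.2 kt.

105 kt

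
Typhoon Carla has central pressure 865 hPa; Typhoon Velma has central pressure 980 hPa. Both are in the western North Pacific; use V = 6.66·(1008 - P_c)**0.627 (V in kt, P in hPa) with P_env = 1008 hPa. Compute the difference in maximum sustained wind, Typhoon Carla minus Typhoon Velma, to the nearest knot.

96 kt

Typhoon Carla: ΔP = 143; V ≈ 6.66 × 143^0.627 ≈ 149.58 kt.
Typhoon Velma: ΔP = 28; V ≈ 6.66 × 28^0.627 ≈ 53.81 kt.
Difference ≈ 149.58 − 53.81 = 95.77 → 96 kt.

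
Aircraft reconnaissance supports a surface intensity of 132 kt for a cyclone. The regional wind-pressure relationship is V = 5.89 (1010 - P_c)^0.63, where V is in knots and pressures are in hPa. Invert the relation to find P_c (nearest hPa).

ΔP = (V / 5.89)^(1/0.63) = (132/5.89)^1.587.
132/5.89 = 22.411; 22.411^1.587 ≈ 139.18 hPa.
P_c = 1010 − 139.18 = 870.82 ≈ 871 hPa.

871 hPa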